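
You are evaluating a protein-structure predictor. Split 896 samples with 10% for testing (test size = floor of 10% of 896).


Test = ⌊896·10/100⌋ = 89
Train = 896 - 89 = 807

Train: 807, Test: 89


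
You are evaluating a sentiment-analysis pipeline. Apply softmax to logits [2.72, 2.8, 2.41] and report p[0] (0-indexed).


Exponentials: e^2.72=15.1803, e^2.8=16.4446, e^2.41=11.134
Sum = 42.7589
Softmax = [0.355, 0.3846, 0.2604]
p[0] = 15.1803/42.7589 = 0.355

0.355


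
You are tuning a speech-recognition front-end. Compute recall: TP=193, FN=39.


Recall = TP/(TP+FN)
= 193/(193+39)
= 193/232 = 83.19%

83.19%


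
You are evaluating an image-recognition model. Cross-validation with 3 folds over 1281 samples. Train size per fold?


Fold size = 1281/3 = 427
Training per fold = 1281 - 427 = 854

854


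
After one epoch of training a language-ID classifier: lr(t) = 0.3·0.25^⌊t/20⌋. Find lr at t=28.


n_drops = ⌊28/20⌋ = 1
lr = 0.3·0.25^1 = 0.3·0.25 = 0.075

0.075


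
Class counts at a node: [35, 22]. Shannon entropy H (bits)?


Probabilities: [35/57, 22/57] ≈ [0.614, 0.386]
H = -((35/57)·log₂(35/57) + (22/57)·log₂(22/57))
  = 0.9621 bits

0.9621 bits


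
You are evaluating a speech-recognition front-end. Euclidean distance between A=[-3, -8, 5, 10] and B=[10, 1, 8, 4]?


d = √((-3-10)² + (-8-1)² + (5-8)² + (10-4)²)
  = √(169 + 81 + 9 + 36)
  = √295 = 17.1756

17.1756


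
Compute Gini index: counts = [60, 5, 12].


Probabilities: [60/77, 5/77, 12/77] ≈ [0.7792, 0.0649, 0.1558]
Σpᵢ² = (3600 + 25 + 144)/77² = 3769/5929
Gini = 1 - Σpᵢ² = 1 - 3769/5929 = 0.3643

0.3643


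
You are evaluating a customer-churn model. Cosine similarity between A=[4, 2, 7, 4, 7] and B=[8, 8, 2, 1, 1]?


A·B = 4·8 + 2·8 + 7·2 + 4·1 + 7·1 = 73
‖A‖ = √134 = 11.5758, ‖B‖ = √134 = 11.5758
cos = 73/(√134·√134) = 73/√17956 = 0.5448

0.5448


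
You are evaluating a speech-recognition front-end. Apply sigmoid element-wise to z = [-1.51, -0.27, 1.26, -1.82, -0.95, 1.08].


σ(-1.51) = 1/(1+e^1.51) = 0.1809
σ(-0.27) = 1/(1+e^0.27) = 0.4329
σ(1.26) = 1/(1+e^-1.26) = 0.779
σ(-1.82) = 1/(1+e^1.82) = 0.1394
σ(-0.95) = 1/(1+e^0.95) = 0.2789
σ(1.08) = 1/(1+e^-1.08) = 0.7465
result = [0.1809, 0.4329, 0.779, 0.1394, 0.2789, 0.7465]

[0.1809, 0.4329, 0.779, 0.1394, 0.2789, 0.7465]


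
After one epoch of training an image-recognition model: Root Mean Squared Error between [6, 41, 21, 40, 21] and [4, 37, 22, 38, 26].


MSE = 50/5 = 10
RMSE = √(50/5) = 3.1623

3.1623


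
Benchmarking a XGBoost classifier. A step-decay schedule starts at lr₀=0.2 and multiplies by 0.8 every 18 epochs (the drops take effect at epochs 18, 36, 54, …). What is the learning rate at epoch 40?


n_drops = ⌊40/18⌋ = 2
lr = 0.2·0.8^2 = 0.2·0.64 = 0.128

0.128


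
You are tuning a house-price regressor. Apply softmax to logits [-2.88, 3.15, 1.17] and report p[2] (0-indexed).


Exponentials: e^-2.88=0.0561, e^3.15=23.3361, e^1.17=3.222
Sum = 26.6142
Softmax = [0.0021, 0.8768, 0.1211]
p[2] = 3.222/26.6142 = 0.1211

0.1211


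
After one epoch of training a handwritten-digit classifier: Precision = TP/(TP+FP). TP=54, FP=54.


Precision = TP/(TP+FP)
= 54/(54+54)
= 54/108 = 50.0%

50.0%


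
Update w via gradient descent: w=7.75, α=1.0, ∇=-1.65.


w_new = w - α·∇
= 7.75 - 1.0·-1.65
= 7.75 + 1.65
= 9.4

9.4


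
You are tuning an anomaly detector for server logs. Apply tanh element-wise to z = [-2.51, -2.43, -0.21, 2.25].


tanh(-2.51) = -0.9869
tanh(-2.43) = -0.9846
tanh(-0.21) = -0.207
tanh(2.25) = 0.978
result = [-0.9869, -0.9846, -0.207, 0.978]

[-0.9869, -0.9846, -0.207, 0.978]


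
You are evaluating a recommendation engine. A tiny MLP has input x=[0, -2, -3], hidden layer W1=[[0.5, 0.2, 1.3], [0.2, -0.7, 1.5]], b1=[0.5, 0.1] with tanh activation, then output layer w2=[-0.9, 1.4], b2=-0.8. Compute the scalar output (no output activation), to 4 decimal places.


z1[0] = (0.5)·(0) + (0.2)·(-2) + (1.3)·(-3) + 0.5 = -3.8
z1[1] = (0.2)·(0) + (-0.7)·(-2) + (1.5)·(-3) + 0.1 = -3.0
h = tanh(z1) = [-0.999, -0.9951]
output = (-0.9)·(-0.999) + (1.4)·(-0.9951) - 0.8 = -1.294

-1.294


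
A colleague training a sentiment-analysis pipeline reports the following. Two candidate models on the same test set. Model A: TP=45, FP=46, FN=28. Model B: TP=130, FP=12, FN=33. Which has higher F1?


Model A: P=45/91=0.4945, R=45/73=0.6164, F1=2PR/(P+R)=2TP/(2TP+FP+FN)=90/164=0.5488
Model B: P=130/142=0.9155, R=130/163=0.7975, F1=2PR/(P+R)=2TP/(2TP+FP+FN)=260/305=0.8525
0.5488 < 0.8525 → Model B

Model B


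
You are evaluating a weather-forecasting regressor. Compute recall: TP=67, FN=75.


Recall = TP/(TP+FN)
= 67/(67+75)
= 67/142 = 47.18%

47.18%


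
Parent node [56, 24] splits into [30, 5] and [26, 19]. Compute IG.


Parent = [56, 24], H_parent = 0.8813
H_left = 0.5917 (n=35), H_right = 0.9825 (n=45)
H_children = (35/80)·0.5917 + (45/80)·0.9825 = 0.8115
IG = 0.8813 - 0.8115 = 0.0698

0.0698


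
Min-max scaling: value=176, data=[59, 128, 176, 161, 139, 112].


min=59, max=176
(176-59)/(176-59) = 117/117 = 1.0

1.0


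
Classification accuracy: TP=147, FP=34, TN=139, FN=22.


Accuracy = (TP+TN)/(TP+TN+FP+FN)
= (147+139)/(342)
= 286/342 = 83.63%

83.63%


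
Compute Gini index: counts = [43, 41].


Probabilities: [43/84, 41/84] ≈ [0.5119, 0.4881]
Σpᵢ² = (1849 + 1681)/84² = 3530/7056
Gini = 1 - Σpᵢ² = 1 - 3530/7056 = 0.4997

0.4997


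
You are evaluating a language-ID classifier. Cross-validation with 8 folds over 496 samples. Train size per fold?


Fold size = 496/8 = 62
Training per fold = 496 - 62 = 434

434


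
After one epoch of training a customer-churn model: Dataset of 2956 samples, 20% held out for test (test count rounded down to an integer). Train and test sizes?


Test = ⌊2956·20/100⌋ = 591
Train = 2956 - 591 = 2365

Train: 2365, Test: 591


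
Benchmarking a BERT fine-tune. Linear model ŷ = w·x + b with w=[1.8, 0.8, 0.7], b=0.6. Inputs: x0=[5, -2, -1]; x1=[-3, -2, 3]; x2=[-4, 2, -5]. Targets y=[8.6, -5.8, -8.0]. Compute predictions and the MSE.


ŷ0 = (1.8)·(5) + (0.8)·(-2) + (0.7)·(-1) + 0.6 = 7.3
ŷ1 = (1.8)·(-3) + (0.8)·(-2) + (0.7)·(3) + 0.6 = -4.3
ŷ2 = (1.8)·(-4) + (0.8)·(2) + (0.7)·(-5) + 0.6 = -8.5
errors² = [1.69, 2.25, 0.25]
MSE = 4.1900/3 = 1.3967

1.3967


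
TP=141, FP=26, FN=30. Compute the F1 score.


Precision = 141/167 = 0.8443
Recall = 141/171 = 0.8246
F1 = 2·P·R/(P+R) = 2·TP/(2·TP+FP+FN) = 282/(282+26+30) = 282/338 = 0.8343

0.8343


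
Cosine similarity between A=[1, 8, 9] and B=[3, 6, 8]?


A·B = 1·3 + 8·6 + 9·8 = 123
‖A‖ = √146 = 12.083, ‖B‖ = √109 = 10.4403
cos = 123/(√146·√109) = 123/√15914 = 0.975

0.975


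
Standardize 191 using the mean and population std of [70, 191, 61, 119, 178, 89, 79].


μ = 112.4286, σ = 48.7379
z = (191 - 112.4286)/48.7379 = 1.6121

1.6121


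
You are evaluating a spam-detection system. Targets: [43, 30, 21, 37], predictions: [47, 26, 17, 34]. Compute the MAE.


Absolute errors: |43-47|=4, |30-26|=4, |21-17|=4, |37-34|=3
Sum = 15
MAE = 15/4 = 15/4

15/4


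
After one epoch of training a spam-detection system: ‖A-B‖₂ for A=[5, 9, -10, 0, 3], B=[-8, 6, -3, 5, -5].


d = √((5+ 8)² + (9-6)² + (-10+ 3)² + (0-5)² + (3+ 5)²)
  = √(169 + 9 + 49 + 25 + 64)
  = √316 = 17.7764

17.7764


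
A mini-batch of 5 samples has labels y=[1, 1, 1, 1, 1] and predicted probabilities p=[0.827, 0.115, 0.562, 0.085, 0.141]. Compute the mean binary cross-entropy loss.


L[0] = -ln(0.827) = 0.19
L[1] = -ln(0.115) = 2.1628
L[2] = -ln(0.562) = 0.5763
L[3] = -ln(0.085) = 2.4651
L[4] = -ln(0.141) = 1.959
mean = (0.19 + 2.1628 + 0.5763 + 2.4651 + 1.959)/5 = 1.4706

1.4706


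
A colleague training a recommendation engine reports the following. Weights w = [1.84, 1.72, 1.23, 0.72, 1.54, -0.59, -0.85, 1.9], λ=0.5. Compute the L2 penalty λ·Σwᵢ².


‖w‖₂² = (1.84)² + (1.72)² + (1.23)² + (0.72)² + (1.54)² + (-0.59)² + (-0.85)² + (1.9)²
     = 3.3856 + 2.9584 + 1.5129 + 0.5184 + 2.3716 + 0.3481 + 0.7225 + 3.61
     = 15.4275
λ·‖w‖₂² = 0.5·15.4275 = 7.71375

7.71375


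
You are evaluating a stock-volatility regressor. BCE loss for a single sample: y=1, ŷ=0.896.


BCE = -[y·ln(p) + (1-y)·ln(1-p)]
= -1·ln(0.896) - 0
= -ln(0.896) = 0.1098

0.1098


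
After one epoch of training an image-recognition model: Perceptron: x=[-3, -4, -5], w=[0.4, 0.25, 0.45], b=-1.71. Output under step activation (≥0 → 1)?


z = (-3)·(0.4) + (-4)·(0.25) + (-5)·(0.45) - 1.71
  = -6.16
step(z) = 0 (z<0)

0


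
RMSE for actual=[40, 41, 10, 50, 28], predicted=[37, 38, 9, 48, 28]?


MSE = 23/5 = 4.6
RMSE = √(23/5) = 2.1448

2.1448


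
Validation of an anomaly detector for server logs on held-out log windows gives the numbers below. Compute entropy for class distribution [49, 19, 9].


Probabilities: [49/77, 19/77, 9/77] ≈ [0.6364, 0.2468, 0.1169]
H = -((49/77)·log₂(49/77) + (19/77)·log₂(19/77) + (9/77)·log₂(9/77))
  = 1.2751 bits

1.2751 bits


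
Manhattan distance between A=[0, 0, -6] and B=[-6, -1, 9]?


d = |0+ 6| + |0+ 1| + |-6-9|
  = 6 + 1 + 15
  = 22

22


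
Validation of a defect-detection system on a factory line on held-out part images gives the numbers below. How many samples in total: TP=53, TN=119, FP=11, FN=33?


Total = TP + TN + FP + FN
= 53 + 119 + 11 + 33
= 216
(Predicted positive: 64, predicted negative: 152)

216


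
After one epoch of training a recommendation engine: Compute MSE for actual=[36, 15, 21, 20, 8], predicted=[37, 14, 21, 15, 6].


Squared errors: (36-37)²=1, (15-14)²=1, (21-21)²=0, (20-15)²=25, (8-6)²=4
Sum = 31
MSE = 31/5 = 31/5

31/5


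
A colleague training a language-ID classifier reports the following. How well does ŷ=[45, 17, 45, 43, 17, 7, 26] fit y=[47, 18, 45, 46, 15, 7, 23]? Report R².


ȳ = 28.7143
SS_res = Σ(y-ŷ)² = 27
SS_tot = Σ(y-ȳ)² = 1705.43
R² = 1 - SS_res/SS_tot = 1 - 0.0158 = 0.9842

0.9842


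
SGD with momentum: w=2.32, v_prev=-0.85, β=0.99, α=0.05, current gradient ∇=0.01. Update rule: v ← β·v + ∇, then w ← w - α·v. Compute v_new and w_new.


v_new = 0.99·-0.85 + 0.01 = -0.8415 + 0.01 = -0.8315
w_new = 2.32 - 0.05·-0.8315 = 2.32 + 0.041575 = 2.361575

v_new=-0.8315, w_new=2.361575


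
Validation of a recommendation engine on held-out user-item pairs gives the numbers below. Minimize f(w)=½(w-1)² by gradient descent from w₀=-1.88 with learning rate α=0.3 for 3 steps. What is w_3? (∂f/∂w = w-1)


step 1: grad = -1.88-1 = -2.88; w = -1.88 - 0.3·(-2.88) = -1.016
step 2: grad = -1.016-1 = -2.016; w = -1.016 - 0.3·(-2.016) = -0.4112
step 3: grad = -0.4112-1 = -1.4112; w = -0.4112 - 0.3·(-1.4112) = 0.01216

0.01216


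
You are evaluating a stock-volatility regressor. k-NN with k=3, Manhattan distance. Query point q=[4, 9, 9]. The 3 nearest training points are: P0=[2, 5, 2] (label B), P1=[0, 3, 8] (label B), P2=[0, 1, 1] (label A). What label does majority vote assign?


d(q,P0) = 13  (label B)
d(q,P1) = 11  (label B)
d(q,P2) = 20  (label A)
Votes: A=1, B=2
Majority → B

B


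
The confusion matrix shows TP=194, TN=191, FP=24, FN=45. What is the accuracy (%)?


Accuracy = (TP+TN)/(TP+TN+FP+FN)
= (194+191)/(454)
= 385/454 = 84.8%

84.8%


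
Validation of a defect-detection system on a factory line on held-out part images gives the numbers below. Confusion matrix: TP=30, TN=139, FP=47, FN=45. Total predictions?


Total = TP + TN + FP + FN
= 30 + 139 + 47 + 45
= 261
(Predicted positive: 77, predicted negative: 184)

261


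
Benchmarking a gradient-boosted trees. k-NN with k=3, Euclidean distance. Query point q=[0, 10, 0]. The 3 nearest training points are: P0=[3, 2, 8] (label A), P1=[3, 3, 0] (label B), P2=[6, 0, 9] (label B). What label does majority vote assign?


d(q,P0) = 11.7047  (label A)
d(q,P1) = 7.6158  (label B)
d(q,P2) = 14.7309  (label B)
Votes: A=1, B=2
Majority → B

B


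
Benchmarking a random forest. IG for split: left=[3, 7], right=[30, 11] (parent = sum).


Parent = [33, 18], H_parent = 0.9367
H_left = 0.8813 (n=10), H_right = 0.839 (n=41)
H_children = (10/51)·0.8813 + (41/51)·0.839 = 0.8473
IG = 0.9367 - 0.8473 = 0.0894

0.0894


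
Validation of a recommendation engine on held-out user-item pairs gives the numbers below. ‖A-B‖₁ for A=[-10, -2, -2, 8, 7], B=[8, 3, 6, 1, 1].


d = |-10-8| + |-2-3| + |-2-6| + |8-1| + |7-1|
  = 18 + 5 + 8 + 7 + 6
  = 44

44


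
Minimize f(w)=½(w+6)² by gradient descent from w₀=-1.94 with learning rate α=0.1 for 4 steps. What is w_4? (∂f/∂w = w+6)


step 1: grad = -1.94+6 = 4.06; w = -1.94 - 0.1·(4.06) = -2.346
step 2: grad = -2.346+6 = 3.654; w = -2.346 - 0.1·(3.654) = -2.7114
step 3: grad = -2.7114+6 = 3.2886; w = -2.7114 - 0.1·(3.2886) = -3.04026
step 4: grad = -3.04026+6 = 2.95974; w = -3.04026 - 0.1·(2.95974) = -3.336234

-3.336234


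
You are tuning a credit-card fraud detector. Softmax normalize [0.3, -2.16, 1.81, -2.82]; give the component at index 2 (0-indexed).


Exponentials: e^0.3=1.3499, e^-2.16=0.1153, e^1.81=6.1104, e^-2.82=0.0596
Sum = 7.6352
Softmax = [0.1768, 0.0151, 0.8003, 0.0078]
p[2] = 6.1104/7.6352 = 0.8003

0.8003


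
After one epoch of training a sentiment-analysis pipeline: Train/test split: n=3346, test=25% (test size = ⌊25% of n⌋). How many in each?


Test = ⌊3346·25/100⌋ = 836
Train = 3346 - 836 = 2510

Train: 2510, Test: 836


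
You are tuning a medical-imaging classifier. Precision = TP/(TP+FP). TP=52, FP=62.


Precision = TP/(TP+FP)
= 52/(52+62)
= 52/114 = 45.61%

45.61%


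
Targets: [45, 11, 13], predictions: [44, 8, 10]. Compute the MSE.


Squared errors: (45-44)²=1, (11-8)²=9, (13-10)²=9
Sum = 19
MSE = 19/3 = 19/3

19/3


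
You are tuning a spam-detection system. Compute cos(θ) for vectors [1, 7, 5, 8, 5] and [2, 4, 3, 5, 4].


A·B = 1·2 + 7·4 + 5·3 + 8·5 + 5·4 = 105
‖A‖ = √164 = 12.8062, ‖B‖ = √70 = 8.3666
cos = 105/(√164·√70) = 105/√11480 = 0.98

0.98


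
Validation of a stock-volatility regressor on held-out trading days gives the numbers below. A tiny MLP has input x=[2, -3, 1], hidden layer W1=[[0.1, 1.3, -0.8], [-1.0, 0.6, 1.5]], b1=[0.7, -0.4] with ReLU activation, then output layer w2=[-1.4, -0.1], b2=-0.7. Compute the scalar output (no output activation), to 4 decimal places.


z1[0] = (0.1)·(2) + (1.3)·(-3) + (-0.8)·(1) + 0.7 = -3.8
z1[1] = (-1.0)·(2) + (0.6)·(-3) + (1.5)·(1) - 0.4 = -2.7
h = ReLU(z1) = [0.0, 0.0]
output = (-1.4)·(0.0) + (-0.1)·(0.0) - 0.7 = -0.7

-0.7


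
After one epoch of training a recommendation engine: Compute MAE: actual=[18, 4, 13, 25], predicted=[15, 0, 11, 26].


Absolute errors: |18-15|=3, |4-0|=4, |13-11|=2, |25-26|=1
Sum = 10
MAE = 10/4 = 5/2

5/2


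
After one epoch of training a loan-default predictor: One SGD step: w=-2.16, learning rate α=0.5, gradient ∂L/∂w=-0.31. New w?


w_new = w - α·∇
= -2.16 - 0.5·-0.31
= -2.16 + 0.155
= -2.005

-2.005


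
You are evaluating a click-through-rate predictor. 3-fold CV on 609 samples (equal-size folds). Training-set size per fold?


Fold size = 609/3 = 203
Training per fold = 609 - 203 = 406

406


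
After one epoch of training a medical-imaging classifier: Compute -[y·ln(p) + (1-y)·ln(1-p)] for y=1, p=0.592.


BCE = -[y·ln(p) + (1-y)·ln(1-p)]
= -1·ln(0.592) - 0
= -ln(0.592) = 0.5242

0.5242


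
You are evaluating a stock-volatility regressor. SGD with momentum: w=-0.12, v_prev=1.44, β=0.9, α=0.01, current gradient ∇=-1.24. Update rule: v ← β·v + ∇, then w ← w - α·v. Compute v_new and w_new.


v_new = 0.9·1.44 - 1.24 = 1.296 - 1.24 = 0.056
w_new = -0.12 - 0.01·0.056 = -0.12 - 0.00056 = -0.12056

v_new=0.056, w_new=-0.12056


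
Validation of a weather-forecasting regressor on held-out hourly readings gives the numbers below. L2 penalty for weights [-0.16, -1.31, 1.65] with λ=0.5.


‖w‖₂² = (-0.16)² + (-1.31)² + (1.65)²
     = 0.0256 + 1.7161 + 2.7225
     = 4.4642
λ·‖w‖₂² = 0.5·4.4642 = 2.2321

2.2321


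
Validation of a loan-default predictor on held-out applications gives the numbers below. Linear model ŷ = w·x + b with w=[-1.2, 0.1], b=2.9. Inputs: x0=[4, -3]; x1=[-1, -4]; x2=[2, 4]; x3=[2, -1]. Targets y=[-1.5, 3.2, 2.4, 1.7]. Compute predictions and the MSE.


ŷ0 = (-1.2)·(4) + (0.1)·(-3) + 2.9 = -2.2
ŷ1 = (-1.2)·(-1) + (0.1)·(-4) + 2.9 = 3.7
ŷ2 = (-1.2)·(2) + (0.1)·(4) + 2.9 = 0.9
ŷ3 = (-1.2)·(2) + (0.1)·(-1) + 2.9 = 0.4
errors² = [0.49, 0.25, 2.25, 1.69]
MSE = 4.6800/4 = 1.17

1.17


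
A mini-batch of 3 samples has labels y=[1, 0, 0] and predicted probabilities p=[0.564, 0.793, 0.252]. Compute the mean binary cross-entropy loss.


L[0] = -ln(0.564) = 0.5727
L[1] = -ln(1-0.793) = -ln(0.207) = 1.575
L[2] = -ln(1-0.252) = -ln(0.748) = 0.2904
mean = (0.5727 + 1.575 + 0.2904)/3 = 0.8127

0.8127


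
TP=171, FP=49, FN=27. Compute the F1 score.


Precision = 171/220 = 0.7773
Recall = 171/198 = 0.8636
F1 = 2·P·R/(P+R) = 2·TP/(2·TP+FP+FN) = 342/(342+49+27) = 342/418 = 0.8182

0.8182


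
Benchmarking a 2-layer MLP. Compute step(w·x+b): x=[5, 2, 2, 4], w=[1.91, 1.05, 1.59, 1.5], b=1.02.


z = (5)·(1.91) + (2)·(1.05) + (2)·(1.59) + (4)·(1.5) + 1.02
  = 21.85
step(z) = 1 (z≥0)

1


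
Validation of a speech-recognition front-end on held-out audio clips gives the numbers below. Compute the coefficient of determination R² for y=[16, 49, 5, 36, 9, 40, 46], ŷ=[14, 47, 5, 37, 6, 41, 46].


ȳ = 28.7143
SS_res = Σ(y-ŷ)² = 19
SS_tot = Σ(y-ȳ)² = 2003.43
R² = 1 - SS_res/SS_tot = 1 - 0.0095 = 0.9905

0.9905


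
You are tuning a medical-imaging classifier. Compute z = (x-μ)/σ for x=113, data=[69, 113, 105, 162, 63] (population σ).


μ = 102.4, σ = 35.6067
z = (113 - 102.4)/35.6067 = 0.2977

0.2977


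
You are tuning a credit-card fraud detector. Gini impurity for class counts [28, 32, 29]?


Probabilities: [28/89, 32/89, 29/89] ≈ [0.3146, 0.3596, 0.3258]
Σpᵢ² = (784 + 1024 + 841)/89² = 2649/7921
Gini = 1 - Σpᵢ² = 1 - 2649/7921 = 0.6656

0.6656


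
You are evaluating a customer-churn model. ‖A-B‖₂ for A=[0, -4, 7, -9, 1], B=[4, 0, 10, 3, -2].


d = √((0-4)² + (-4-0)² + (7-10)² + (-9-3)² + (1+ 2)²)
  = √(16 + 16 + 9 + 144 + 9)
  = √194 = 13.9284

13.9284


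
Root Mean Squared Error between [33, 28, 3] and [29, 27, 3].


MSE = 17/3 = 5.6667
RMSE = √(17/3) = 2.3805

2.3805


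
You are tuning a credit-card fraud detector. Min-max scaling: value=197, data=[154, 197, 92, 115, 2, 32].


min=2, max=197
(197-2)/(197-2) = 195/195 = 1.0

1.0


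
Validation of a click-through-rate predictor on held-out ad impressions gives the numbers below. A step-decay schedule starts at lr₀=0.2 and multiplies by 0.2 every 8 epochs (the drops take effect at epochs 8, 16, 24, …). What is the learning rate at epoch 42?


n_drops = ⌊42/8⌋ = 5
lr = 0.2·0.2^5 = 0.2·0.00032 = 0.000064

0.000064


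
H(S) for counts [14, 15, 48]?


Probabilities: [14/77, 15/77, 48/77] ≈ [0.1818, 0.1948, 0.6234]
H = -((14/77)·log₂(14/77) + (15/77)·log₂(15/77) + (48/77)·log₂(48/77))
  = 1.3319 bits

1.3319 bits


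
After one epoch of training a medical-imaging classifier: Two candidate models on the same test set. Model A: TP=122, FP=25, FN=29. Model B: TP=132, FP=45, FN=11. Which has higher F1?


Model A: P=122/147=0.8299, R=122/151=0.8079, F1=2PR/(P+R)=2TP/(2TP+FP+FN)=244/298=0.8188
Model B: P=132/177=0.7458, R=132/143=0.9231, F1=2PR/(P+R)=2TP/(2TP+FP+FN)=264/320=0.825
0.8188 < 0.825 → Model B

Model B


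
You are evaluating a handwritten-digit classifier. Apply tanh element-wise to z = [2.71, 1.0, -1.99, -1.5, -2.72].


tanh(2.71) = 0.9912
tanh(1.0) = 0.7616
tanh(-1.99) = -0.9633
tanh(-1.5) = -0.9051
tanh(-2.72) = -0.9914
result = [0.9912, 0.7616, -0.9633, -0.9051, -0.9914]

[0.9912, 0.7616, -0.9633, -0.9051, -0.9914]


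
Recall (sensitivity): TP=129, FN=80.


Recall = TP/(TP+FN)
= 129/(129+80)
= 129/209 = 61.72%

61.72%


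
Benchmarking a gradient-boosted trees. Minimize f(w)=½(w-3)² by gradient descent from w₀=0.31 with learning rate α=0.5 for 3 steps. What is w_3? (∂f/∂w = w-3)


step 1: grad = 0.31-3 = -2.69; w = 0.31 - 0.5·(-2.69) = 1.655
step 2: grad = 1.655-3 = -1.345; w = 1.655 - 0.5·(-1.345) = 2.3275
step 3: grad = 2.3275-3 = -0.6725; w = 2.3275 - 0.5·(-0.6725) = 2.66375

2.66375


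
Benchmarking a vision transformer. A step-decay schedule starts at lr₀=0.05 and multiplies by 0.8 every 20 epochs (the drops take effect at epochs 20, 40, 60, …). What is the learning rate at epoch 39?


n_drops = ⌊39/20⌋ = 1
lr = 0.05·0.8^1 = 0.05·0.8 = 0.04

0.04


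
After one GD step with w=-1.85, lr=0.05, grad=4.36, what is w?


w_new = w - α·∇
= -1.85 - 0.05·4.36
= -1.85 - 0.218
= -2.068

-2.068


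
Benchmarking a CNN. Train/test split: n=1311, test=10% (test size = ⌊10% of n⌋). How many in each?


Test = ⌊1311·10/100⌋ = 131
Train = 1311 - 131 = 1180

Train: 1180, Test: 131


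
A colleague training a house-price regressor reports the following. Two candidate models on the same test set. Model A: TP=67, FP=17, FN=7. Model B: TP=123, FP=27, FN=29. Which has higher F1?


Model A: P=67/84=0.7976, R=67/74=0.9054, F1=2PR/(P+R)=2TP/(2TP+FP+FN)=134/158=0.8481
Model B: P=123/150=0.82, R=123/152=0.8092, F1=2PR/(P+R)=2TP/(2TP+FP+FN)=246/302=0.8146
0.8481 > 0.8146 → Model A

Model A


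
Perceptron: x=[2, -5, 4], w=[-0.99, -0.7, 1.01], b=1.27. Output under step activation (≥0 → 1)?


z = (2)·(-0.99) + (-5)·(-0.7) + (4)·(1.01) + 1.27
  = 6.83
step(z) = 1 (z≥0)

1


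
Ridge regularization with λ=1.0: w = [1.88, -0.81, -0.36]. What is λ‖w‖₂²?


‖w‖₂² = (1.88)² + (-0.81)² + (-0.36)²
     = 3.5344 + 0.6561 + 0.1296
     = 4.3201
λ·‖w‖₂² = 1.0·4.3201 = 4.3201

4.3201


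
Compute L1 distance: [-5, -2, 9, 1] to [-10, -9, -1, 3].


d = |-5+ 10| + |-2+ 9| + |9+ 1| + |1-3|
  = 5 + 7 + 10 + 2
  = 24

24


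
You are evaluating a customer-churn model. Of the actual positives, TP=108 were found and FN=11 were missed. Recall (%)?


Recall = TP/(TP+FN)
= 108/(108+11)
= 108/119 = 90.76%

90.76%


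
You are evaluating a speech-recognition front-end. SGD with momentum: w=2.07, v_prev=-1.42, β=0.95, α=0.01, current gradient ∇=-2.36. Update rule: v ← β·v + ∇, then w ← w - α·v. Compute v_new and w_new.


v_new = 0.95·-1.42 - 2.36 = -1.349 - 2.36 = -3.709
w_new = 2.07 - 0.01·-3.709 = 2.07 + 0.03709 = 2.10709

v_new=-3.709, w_new=2.10709


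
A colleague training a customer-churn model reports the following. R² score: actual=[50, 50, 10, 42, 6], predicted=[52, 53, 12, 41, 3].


ȳ = 31.6
SS_res = Σ(y-ŷ)² = 27
SS_tot = Σ(y-ȳ)² = 1907.2
R² = 1 - SS_res/SS_tot = 1 - 0.0142 = 0.9858

0.9858


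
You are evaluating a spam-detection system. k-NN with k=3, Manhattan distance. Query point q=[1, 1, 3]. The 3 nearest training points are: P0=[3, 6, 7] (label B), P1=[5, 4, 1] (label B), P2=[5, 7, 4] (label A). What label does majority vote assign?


d(q,P0) = 11  (label B)
d(q,P1) = 9  (label B)
d(q,P2) = 11  (label A)
Votes: A=1, B=2
Majority → B

B


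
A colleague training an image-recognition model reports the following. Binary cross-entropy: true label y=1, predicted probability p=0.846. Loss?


BCE = -[y·ln(p) + (1-y)·ln(1-p)]
= -1·ln(0.846) - 0
= -ln(0.846) = 0.1672

0.1672


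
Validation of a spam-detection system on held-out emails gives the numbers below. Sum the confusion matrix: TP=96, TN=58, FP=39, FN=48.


Total = TP + TN + FP + FN
= 96 + 58 + 39 + 48
= 241
(Predicted positive: 135, predicted negative: 106)

241


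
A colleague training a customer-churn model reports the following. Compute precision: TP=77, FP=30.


Precision = TP/(TP+FP)
= 77/(77+30)
= 77/107 = 71.96%

71.96%


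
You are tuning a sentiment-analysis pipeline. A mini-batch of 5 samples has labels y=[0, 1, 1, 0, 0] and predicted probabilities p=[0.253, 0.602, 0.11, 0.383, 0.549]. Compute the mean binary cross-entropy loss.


L[0] = -ln(1-0.253) = -ln(0.747) = 0.2917
L[1] = -ln(0.602) = 0.5075
L[2] = -ln(0.11) = 2.2073
L[3] = -ln(1-0.383) = -ln(0.617) = 0.4829
L[4] = -ln(1-0.549) = -ln(0.451) = 0.7963
mean = (0.2917 + 0.5075 + 2.2073 + 0.4829 + 0.7963)/5 = 0.8571

0.8571


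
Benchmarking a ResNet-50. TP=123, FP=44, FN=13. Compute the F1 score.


Precision = 123/167 = 0.7365
Recall = 123/136 = 0.9044
F1 = 2·P·R/(P+R) = 2·TP/(2·TP+FP+FN) = 246/(246+44+13) = 246/303 = 0.8119

0.8119


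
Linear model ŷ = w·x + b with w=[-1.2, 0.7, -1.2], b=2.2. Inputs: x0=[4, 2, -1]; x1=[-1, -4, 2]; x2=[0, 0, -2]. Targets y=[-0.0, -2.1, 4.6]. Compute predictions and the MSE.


ŷ0 = (-1.2)·(4) + (0.7)·(2) + (-1.2)·(-1) + 2.2 = 0.0
ŷ1 = (-1.2)·(-1) + (0.7)·(-4) + (-1.2)·(2) + 2.2 = -1.8
ŷ2 = (-1.2)·(0) + (0.7)·(0) + (-1.2)·(-2) + 2.2 = 4.6
errors² = [0.0, 0.09, 0.0]
MSE = 0.0900/3 = 0.03

0.03


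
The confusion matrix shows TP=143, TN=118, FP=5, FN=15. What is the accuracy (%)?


Accuracy = (TP+TN)/(TP+TN+FP+FN)
= (143+118)/(281)
= 261/281 = 92.88%

92.88%


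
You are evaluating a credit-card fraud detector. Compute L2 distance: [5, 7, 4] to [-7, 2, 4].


d = √((5+ 7)² + (7-2)² + (4-4)²)
  = √(144 + 25 + 0)
  = √169 = 13.0

13.0


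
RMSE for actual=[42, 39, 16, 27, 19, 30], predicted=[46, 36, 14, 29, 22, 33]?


MSE = 51/6 = 8.5
RMSE = √(51/6) = 2.9155

2.9155


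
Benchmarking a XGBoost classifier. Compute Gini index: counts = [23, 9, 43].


Probabilities: [23/75, 9/75, 43/75] ≈ [0.3067, 0.12, 0.5733]
Σpᵢ² = (529 + 81 + 1849)/75² = 2459/5625
Gini = 1 - Σpᵢ² = 1 - 2459/5625 = 0.5628

0.5628


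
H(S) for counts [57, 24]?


Probabilities: [57/81, 24/81] ≈ [0.7037, 0.2963]
H = -((57/81)·log₂(57/81) + (24/81)·log₂(24/81))
  = 0.8767 bits

0.8767 bits


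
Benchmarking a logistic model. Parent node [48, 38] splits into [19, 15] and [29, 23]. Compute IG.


Parent = [48, 38], H_parent = 0.9902
H_left = 0.99 (n=34), H_right = 0.9904 (n=52)
H_children = (34/86)·0.99 + (52/86)·0.9904 = 0.9902
IG = 0.9902 - 0.9902 = 0.0

0.0


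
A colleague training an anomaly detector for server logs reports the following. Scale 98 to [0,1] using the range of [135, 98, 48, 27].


min=27, max=135
(98-27)/(135-27) = 71/108 = 0.6574

0.6574


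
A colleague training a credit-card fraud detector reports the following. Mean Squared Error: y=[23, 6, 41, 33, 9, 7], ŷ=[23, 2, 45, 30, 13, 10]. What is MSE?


Squared errors: (23-23)²=0, (6-2)²=16, (41-45)²=16, (33-30)²=9, (9-13)²=16, (7-10)²=9
Sum = 66
MSE = 66/6 = 11

11


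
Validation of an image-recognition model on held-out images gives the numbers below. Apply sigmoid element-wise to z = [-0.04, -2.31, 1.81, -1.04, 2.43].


σ(-0.04) = 1/(1+e^0.04) = 0.49
σ(-2.31) = 1/(1+e^2.31) = 0.0903
σ(1.81) = 1/(1+e^-1.81) = 0.8594
σ(-1.04) = 1/(1+e^1.04) = 0.2611
σ(2.43) = 1/(1+e^-2.43) = 0.9191
result = [0.49, 0.0903, 0.8594, 0.2611, 0.9191]

[0.49, 0.0903, 0.8594, 0.2611, 0.9191]


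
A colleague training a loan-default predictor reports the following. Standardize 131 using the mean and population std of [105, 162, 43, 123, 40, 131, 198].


μ = 114.5714, σ = 53.8857
z = (131 - 114.5714)/53.8857 = 0.3049

0.3049


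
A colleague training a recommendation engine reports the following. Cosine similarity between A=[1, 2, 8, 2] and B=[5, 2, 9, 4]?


A·B = 1·5 + 2·2 + 8·9 + 2·4 = 89
‖A‖ = √73 = 8.544, ‖B‖ = √126 = 11.225
cos = 89/(√73·√126) = 89/√9198 = 0.928

0.928


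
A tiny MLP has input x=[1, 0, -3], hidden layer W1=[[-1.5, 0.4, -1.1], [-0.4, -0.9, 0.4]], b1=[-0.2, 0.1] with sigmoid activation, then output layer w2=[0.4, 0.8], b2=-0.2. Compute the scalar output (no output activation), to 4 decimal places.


z1[0] = (-1.5)·(1) + (0.4)·(0) + (-1.1)·(-3) - 0.2 = 1.6
z1[1] = (-0.4)·(1) + (-0.9)·(0) + (0.4)·(-3) + 0.1 = -1.5
h = sigmoid(z1) = [0.832, 0.1824]
output = (0.4)·(0.832) + (0.8)·(0.1824) - 0.2 = 0.2787

0.2787


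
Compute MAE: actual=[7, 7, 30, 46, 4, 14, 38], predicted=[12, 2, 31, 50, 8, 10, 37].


Absolute errors: |7-12|=5, |7-2|=5, |30-31|=1, |46-50|=4, |4-8|=4, |14-10|=4, |38-37|=1
Sum = 24
MAE = 24/7 = 24/7

24/7


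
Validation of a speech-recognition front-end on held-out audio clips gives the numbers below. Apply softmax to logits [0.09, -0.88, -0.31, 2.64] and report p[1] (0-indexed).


Exponentials: e^0.09=1.0942, e^-0.88=0.4148, e^-0.31=0.7334, e^2.64=14.0132
Sum = 16.2556
Softmax = [0.0673, 0.0255, 0.0451, 0.8621]
p[1] = 0.4148/16.2556 = 0.0255

0.0255


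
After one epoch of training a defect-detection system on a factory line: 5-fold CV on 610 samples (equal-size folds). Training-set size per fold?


Fold size = 610/5 = 122
Training per fold = 610 - 122 = 488

488


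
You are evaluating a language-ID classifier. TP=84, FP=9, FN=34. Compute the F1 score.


Precision = 84/93 = 0.9032
Recall = 84/118 = 0.7119
F1 = 2·P·R/(P+R) = 2·TP/(2·TP+FP+FN) = 168/(168+9+34) = 168/211 = 0.7962

0.7962


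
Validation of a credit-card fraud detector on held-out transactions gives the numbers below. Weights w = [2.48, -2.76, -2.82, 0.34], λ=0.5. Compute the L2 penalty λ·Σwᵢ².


‖w‖₂² = (2.48)² + (-2.76)² + (-2.82)² + (0.34)²
     = 6.1504 + 7.6176 + 7.9524 + 0.1156
     = 21.836
λ·‖w‖₂² = 0.5·21.836 = 10.918

10.918


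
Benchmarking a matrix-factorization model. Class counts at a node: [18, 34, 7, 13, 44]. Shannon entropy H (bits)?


Probabilities: [18/116, 34/116, 7/116, 13/116, 44/116] ≈ [0.1552, 0.2931, 0.0603, 0.1121, 0.3793]
H = -((18/116)·log₂(18/116) + (34/116)·log₂(34/116) + (7/116)·log₂(7/116) + (13/116)·log₂(13/116) + (44/116)·log₂(44/116))
  = 2.0648 bits

2.0648 bits


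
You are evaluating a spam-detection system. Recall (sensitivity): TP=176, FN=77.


Recall = TP/(TP+FN)
= 176/(176+77)
= 176/253 = 69.57%

69.57%


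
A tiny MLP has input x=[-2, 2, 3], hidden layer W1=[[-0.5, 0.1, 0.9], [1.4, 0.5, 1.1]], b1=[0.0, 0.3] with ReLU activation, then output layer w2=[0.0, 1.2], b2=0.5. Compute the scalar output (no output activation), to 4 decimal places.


z1[0] = (-0.5)·(-2) + (0.1)·(2) + (0.9)·(3) + 0.0 = 3.9
z1[1] = (1.4)·(-2) + (0.5)·(2) + (1.1)·(3) + 0.3 = 1.8
h = ReLU(z1) = [3.9, 1.8]
output = (0.0)·(3.9) + (1.2)·(1.8) + 0.5 = 2.66

2.66


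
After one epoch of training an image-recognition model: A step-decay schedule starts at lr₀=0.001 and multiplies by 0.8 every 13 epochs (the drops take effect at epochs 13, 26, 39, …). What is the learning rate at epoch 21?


n_drops = ⌊21/13⌋ = 1
lr = 0.001·0.8^1 = 0.001·0.8 = 0.0008

0.0008


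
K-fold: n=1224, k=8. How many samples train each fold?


Fold size = 1224/8 = 153
Training per fold = 1224 - 153 = 1071

1071


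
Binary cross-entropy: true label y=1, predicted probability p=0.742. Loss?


BCE = -[y·ln(p) + (1-y)·ln(1-p)]
= -1·ln(0.742) - 0
= -ln(0.742) = 0.2984

0.2984


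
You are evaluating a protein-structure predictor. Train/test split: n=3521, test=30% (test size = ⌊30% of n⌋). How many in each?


Test = ⌊3521·30/100⌋ = 1056
Train = 3521 - 1056 = 2465

Train: 2465, Test: 1056


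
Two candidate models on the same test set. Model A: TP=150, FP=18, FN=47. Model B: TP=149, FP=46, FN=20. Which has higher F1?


Model A: P=150/168=0.8929, R=150/197=0.7614, F1=2PR/(P+R)=2TP/(2TP+FP+FN)=300/365=0.8219
Model B: P=149/195=0.7641, R=149/169=0.8817, F1=2PR/(P+R)=2TP/(2TP+FP+FN)=298/364=0.8187
0.8219 > 0.8187 → Model A

Model A


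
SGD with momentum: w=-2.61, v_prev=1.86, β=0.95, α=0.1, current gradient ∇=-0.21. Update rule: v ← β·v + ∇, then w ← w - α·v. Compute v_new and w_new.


v_new = 0.95·1.86 - 0.21 = 1.767 - 0.21 = 1.557
w_new = -2.61 - 0.1·1.557 = -2.61 - 0.1557 = -2.7657

v_new=1.557, w_new=-2.7657


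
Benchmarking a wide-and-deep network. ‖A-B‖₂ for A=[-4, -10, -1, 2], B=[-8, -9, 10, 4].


d = √((-4+ 8)² + (-10+ 9)² + (-1-10)² + (2-4)²)
  = √(16 + 1 + 121 + 4)
  = √142 = 11.9164

11.9164


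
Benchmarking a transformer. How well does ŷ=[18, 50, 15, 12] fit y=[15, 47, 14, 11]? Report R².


ȳ = 21.75
SS_res = Σ(y-ŷ)² = 20
SS_tot = Σ(y-ȳ)² = 858.75
R² = 1 - SS_res/SS_tot = 1 - 0.0233 = 0.9767

0.9767


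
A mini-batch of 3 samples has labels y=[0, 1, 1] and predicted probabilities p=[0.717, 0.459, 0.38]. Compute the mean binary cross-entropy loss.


L[0] = -ln(1-0.717) = -ln(0.283) = 1.2623
L[1] = -ln(0.459) = 0.7787
L[2] = -ln(0.38) = 0.9676
mean = (1.2623 + 0.7787 + 0.9676)/3 = 1.0029

1.0029


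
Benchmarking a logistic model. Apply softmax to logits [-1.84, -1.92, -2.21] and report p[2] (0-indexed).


Exponentials: e^-1.84=0.1588, e^-1.92=0.1466, e^-2.21=0.1097
Sum = 0.4151
Softmax = [0.3826, 0.3532, 0.2643]
p[2] = 0.1097/0.4151 = 0.2643

0.2643


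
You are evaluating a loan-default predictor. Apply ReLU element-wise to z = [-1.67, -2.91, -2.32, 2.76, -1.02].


ReLU(-1.67) = max(0, -1.67) = 0.0
ReLU(-2.91) = max(0, -2.91) = 0.0
ReLU(-2.32) = max(0, -2.32) = 0.0
ReLU(2.76) = max(0, 2.76) = 2.76
ReLU(-1.02) = max(0, -1.02) = 0.0
result = [0.0, 0.0, 0.0, 2.76, 0.0]

[0.0, 0.0, 0.0, 2.76, 0.0]


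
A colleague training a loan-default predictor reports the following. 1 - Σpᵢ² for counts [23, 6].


Probabilities: [23/29, 6/29] ≈ [0.7931, 0.2069]
Σpᵢ² = (529 + 36)/29² = 565/841
Gini = 1 - Σpᵢ² = 1 - 565/841 = 0.3282

0.3282


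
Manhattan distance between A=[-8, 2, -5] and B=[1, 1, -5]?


d = |-8-1| + |2-1| + |-5+ 5|
  = 9 + 1 + 0
  = 10

10


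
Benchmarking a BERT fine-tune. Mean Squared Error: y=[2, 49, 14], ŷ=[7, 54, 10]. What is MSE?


Squared errors: (2-7)²=25, (49-54)²=25, (14-10)²=16
Sum = 66
MSE = 66/3 = 22

22


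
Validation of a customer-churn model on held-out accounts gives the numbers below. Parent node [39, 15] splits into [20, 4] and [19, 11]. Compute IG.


Parent = [39, 15], H_parent = 0.8524
H_left = 0.65 (n=24), H_right = 0.9481 (n=30)
H_children = (24/54)·0.65 + (30/54)·0.9481 = 0.8156
IG = 0.8524 - 0.8156 = 0.0368

0.0368


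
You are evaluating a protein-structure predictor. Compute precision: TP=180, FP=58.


Precision = TP/(TP+FP)
= 180/(180+58)
= 180/238 = 75.63%

75.63%


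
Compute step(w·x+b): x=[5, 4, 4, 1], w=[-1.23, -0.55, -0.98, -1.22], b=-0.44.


z = (5)·(-1.23) + (4)·(-0.55) + (4)·(-0.98) + (1)·(-1.22) - 0.44
  = -13.93
step(z) = 0 (z<0)

0


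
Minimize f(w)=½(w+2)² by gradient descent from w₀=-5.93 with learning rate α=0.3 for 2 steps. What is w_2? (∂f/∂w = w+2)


step 1: grad = -5.93+2 = -3.93; w = -5.93 - 0.3·(-3.93) = -4.751
step 2: grad = -4.751+2 = -2.751; w = -4.751 - 0.3·(-2.751) = -3.9257

-3.9257


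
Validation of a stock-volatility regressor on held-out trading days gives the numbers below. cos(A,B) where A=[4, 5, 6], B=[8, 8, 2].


A·B = 4·8 + 5·8 + 6·2 = 84
‖A‖ = √77 = 8.775, ‖B‖ = √132 = 11.4891
cos = 84/(√77·√132) = 84/√10164 = 0.8332

0.8332


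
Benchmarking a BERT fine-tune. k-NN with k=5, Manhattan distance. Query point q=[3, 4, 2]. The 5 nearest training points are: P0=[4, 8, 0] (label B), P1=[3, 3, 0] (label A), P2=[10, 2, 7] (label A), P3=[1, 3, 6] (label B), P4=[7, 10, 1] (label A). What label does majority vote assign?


d(q,P0) = 7  (label B)
d(q,P1) = 3  (label A)
d(q,P2) = 14  (label A)
d(q,P3) = 7  (label B)
d(q,P4) = 11  (label A)
Votes: A=3, B=2
Majority → A

A


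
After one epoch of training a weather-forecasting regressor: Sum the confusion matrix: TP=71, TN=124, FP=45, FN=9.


Total = TP + TN + FP + FN
= 71 + 124 + 45 + 9
= 249
(Predicted positive: 116, predicted negative: 133)

249


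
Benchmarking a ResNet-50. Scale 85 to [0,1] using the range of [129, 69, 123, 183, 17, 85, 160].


min=17, max=183
(85-17)/(183-17) = 68/166 = 0.4096

0.4096


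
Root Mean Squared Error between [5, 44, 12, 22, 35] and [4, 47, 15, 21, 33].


MSE = 24/5 = 4.8
RMSE = √(24/5) = 2.1909

2.1909


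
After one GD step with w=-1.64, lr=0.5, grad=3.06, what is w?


w_new = w - α·∇
= -1.64 - 0.5·3.06
= -1.64 - 1.53
= -3.17

-3.17


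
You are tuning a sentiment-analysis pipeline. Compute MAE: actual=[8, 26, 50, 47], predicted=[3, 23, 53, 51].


Absolute errors: |8-3|=5, |26-23|=3, |50-53|=3, |47-51|=4
Sum = 15
MAE = 15/4 = 15/4

15/4


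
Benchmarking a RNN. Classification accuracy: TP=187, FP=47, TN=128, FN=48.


Accuracy = (TP+TN)/(TP+TN+FP+FN)
= (187+128)/(410)
= 315/410 = 76.83%

76.83%


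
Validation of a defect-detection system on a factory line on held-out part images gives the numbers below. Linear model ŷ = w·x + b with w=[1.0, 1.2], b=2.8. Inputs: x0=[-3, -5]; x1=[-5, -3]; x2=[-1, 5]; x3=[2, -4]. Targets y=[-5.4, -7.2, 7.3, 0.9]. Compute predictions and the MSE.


ŷ0 = (1.0)·(-3) + (1.2)·(-5) + 2.8 = -6.2
ŷ1 = (1.0)·(-5) + (1.2)·(-3) + 2.8 = -5.8
ŷ2 = (1.0)·(-1) + (1.2)·(5) + 2.8 = 7.8
ŷ3 = (1.0)·(2) + (1.2)·(-4) + 2.8 = 0.0
errors² = [0.64, 1.96, 0.25, 0.81]
MSE = 3.6600/4 = 0.915

0.915


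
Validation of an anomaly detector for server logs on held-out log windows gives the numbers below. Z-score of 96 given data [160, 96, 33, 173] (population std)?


μ = 115.5, σ = 55.8413
z = (96 - 115.5)/55.8413 = -0.3492

-0.3492


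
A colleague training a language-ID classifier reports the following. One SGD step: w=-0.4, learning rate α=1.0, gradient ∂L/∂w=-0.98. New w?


w_new = w - α·∇
= -0.4 - 1.0·-0.98
= -0.4 + 0.98
= 0.58

0.58


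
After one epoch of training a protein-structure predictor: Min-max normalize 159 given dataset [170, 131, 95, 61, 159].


min=61, max=170
(159-61)/(170-61) = 98/109 = 0.8991

0.8991


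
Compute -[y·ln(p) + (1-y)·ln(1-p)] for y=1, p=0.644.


BCE = -[y·ln(p) + (1-y)·ln(1-p)]
= -1·ln(0.644) - 0
= -ln(0.644) = 0.4401

0.4401


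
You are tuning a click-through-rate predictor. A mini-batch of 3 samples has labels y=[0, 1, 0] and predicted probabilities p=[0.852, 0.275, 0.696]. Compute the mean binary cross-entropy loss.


L[0] = -ln(1-0.852) = -ln(0.148) = 1.9105
L[1] = -ln(0.275) = 1.291
L[2] = -ln(1-0.696) = -ln(0.304) = 1.1907
mean = (1.9105 + 1.291 + 1.1907)/3 = 1.4641

1.4641


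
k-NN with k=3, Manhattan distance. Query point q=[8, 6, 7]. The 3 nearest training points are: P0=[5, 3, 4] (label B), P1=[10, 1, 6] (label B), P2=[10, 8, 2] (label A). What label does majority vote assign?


d(q,P0) = 9  (label B)
d(q,P1) = 8  (label B)
d(q,P2) = 9  (label A)
Votes: A=1, B=2
Majority → B

B


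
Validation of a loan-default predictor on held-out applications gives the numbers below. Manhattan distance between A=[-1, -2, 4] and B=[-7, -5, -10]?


d = |-1+ 7| + |-2+ 5| + |4+ 10|
  = 6 + 3 + 14
  = 23

23


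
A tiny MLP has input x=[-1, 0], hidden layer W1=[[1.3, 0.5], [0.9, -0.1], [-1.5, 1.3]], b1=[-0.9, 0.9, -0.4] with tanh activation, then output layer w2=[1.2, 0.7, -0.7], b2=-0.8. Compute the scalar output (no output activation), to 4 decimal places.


z1[0] = (1.3)·(-1) + (0.5)·(0) - 0.9 = -2.2
z1[1] = (0.9)·(-1) + (-0.1)·(0) + 0.9 = 0.0
z1[2] = (-1.5)·(-1) + (1.3)·(0) - 0.4 = 1.1
h = tanh(z1) = [-0.9757, 0.0, 0.8005]
output = (1.2)·(-0.9757) + (0.7)·(0.0) + (-0.7)·(0.8005) - 0.8 = -2.5312

-2.5312
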